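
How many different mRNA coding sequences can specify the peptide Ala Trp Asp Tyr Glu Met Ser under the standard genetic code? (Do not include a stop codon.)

192

Ala: 4 codons.
Trp: 1 codon.
Asp: 2 codons.
Tyr: 2 codons.
Glu: 2 codons.
Met: 1 codon.
Ser: 6 codons.
4 × 1 × 2 × 2 × 2 × 1 × 6 = 192.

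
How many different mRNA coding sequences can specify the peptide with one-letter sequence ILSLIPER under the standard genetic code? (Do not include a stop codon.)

Ile: 3 codons.
Leu: 6 codons.
Ser: 6 codons.
Leu: 6 codons.
Ile: 3 codons.
Pro: 4 codons.
Glu: 2 codons.
Arg: 6 codons.
3 × 6 × 6 × 6 × 3 × 4 × 2 × 6 = 93312.

93312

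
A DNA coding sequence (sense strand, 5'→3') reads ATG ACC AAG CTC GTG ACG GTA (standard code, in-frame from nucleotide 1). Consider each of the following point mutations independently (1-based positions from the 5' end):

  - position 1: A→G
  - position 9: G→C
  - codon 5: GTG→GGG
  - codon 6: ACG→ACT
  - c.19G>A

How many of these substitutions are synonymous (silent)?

Codon 1: ATG (Met) → GTG (Val) — missense.
Codon 3: AAG (Lys) → AAC (Asn) — missense.
Codon 5: GTG (Val) → GGG (Gly) — missense.
Codon 6: ACG (Thr) → ACT (Thr) — synonymous.
Codon 7: GTA (Val) → ATA (Ile) — missense.
Synonymous: 1 of 5.

1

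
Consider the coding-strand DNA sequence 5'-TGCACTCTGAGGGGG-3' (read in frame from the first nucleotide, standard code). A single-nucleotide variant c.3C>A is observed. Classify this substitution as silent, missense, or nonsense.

nonsense

Position 3 falls in codon 1: TGC → Cys.
After the substitution the codon is TGA → Stop.
The new codon is a stop codon, so this is a nonsense mutation.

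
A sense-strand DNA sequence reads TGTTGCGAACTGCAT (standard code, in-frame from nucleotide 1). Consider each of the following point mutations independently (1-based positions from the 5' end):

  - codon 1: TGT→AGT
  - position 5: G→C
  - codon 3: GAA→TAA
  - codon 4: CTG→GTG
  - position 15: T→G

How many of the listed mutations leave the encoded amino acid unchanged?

Codon 1: TGT (Cys) → AGT (Ser) — missense.
Codon 2: TGC (Cys) → TCC (Ser) — missense.
Codon 3: GAA (Glu) → TAA (Stop) — nonsense.
Codon 4: CTG (Leu) → GTG (Val) — missense.
Codon 5: CAT (His) → CAG (Gln) — missense.
Synonymous: 0 of 5.

0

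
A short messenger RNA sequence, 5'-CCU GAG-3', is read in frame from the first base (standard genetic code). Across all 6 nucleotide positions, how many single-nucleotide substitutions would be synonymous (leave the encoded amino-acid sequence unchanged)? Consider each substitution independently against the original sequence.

4

Codon 1 (CCU, Pro): 3 synonymous substitutions.
Codon 2 (GAG, Glu): 1 synonymous substitution.
Total: 3 + 1 = 4.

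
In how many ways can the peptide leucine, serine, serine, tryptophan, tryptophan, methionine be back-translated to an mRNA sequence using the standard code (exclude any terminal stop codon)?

216

Leu: 6 codons.
Ser: 6 codons.
Ser: 6 codons.
Trp: 1 codon.
Trp: 1 codon.
Met: 1 codon.
6 × 6 × 6 × 1 × 1 × 1 = 216.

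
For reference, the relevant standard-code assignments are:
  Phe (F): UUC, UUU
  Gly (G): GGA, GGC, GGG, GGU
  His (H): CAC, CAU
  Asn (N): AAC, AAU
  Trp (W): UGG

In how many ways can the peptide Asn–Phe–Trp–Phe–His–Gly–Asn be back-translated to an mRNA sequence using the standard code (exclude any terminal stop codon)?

Asn: 2 codons.
Phe: 2 codons.
Trp: 1 codon.
Phe: 2 codons.
His: 2 codons.
Gly: 4 codons.
Asn: 2 codons.
2 × 2 × 1 × 2 × 2 × 4 × 2 = 128.

128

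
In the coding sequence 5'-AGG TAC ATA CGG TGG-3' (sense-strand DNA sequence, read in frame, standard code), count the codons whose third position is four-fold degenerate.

1

Codon 1 AGG (Arg): third position 2-fold.
Codon 2 TAC (Tyr): third position 2-fold.
Codon 3 ATA (Ile): third position 3-fold.
Codon 4 CGG (Arg): third position 4-fold.
Codon 5 TGG (Trp): third position 1-fold.
Four-fold degenerate third positions: 1.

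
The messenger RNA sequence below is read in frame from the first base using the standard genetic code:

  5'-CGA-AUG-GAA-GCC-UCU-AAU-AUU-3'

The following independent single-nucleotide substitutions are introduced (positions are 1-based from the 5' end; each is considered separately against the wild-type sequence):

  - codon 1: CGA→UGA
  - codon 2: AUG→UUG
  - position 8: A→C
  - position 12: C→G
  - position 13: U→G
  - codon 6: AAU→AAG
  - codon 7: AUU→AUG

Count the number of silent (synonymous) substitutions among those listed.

1

Codon 1: CGA (Arg) → UGA (Stop) — nonsense.
Codon 2: AUG (Met) → UUG (Leu) — missense.
Codon 3: GAA (Glu) → GCA (Ala) — missense.
Codon 4: GCC (Ala) → GCG (Ala) — synonymous.
Codon 5: UCU (Ser) → GCU (Ala) — missense.
Codon 6: AAU (Asn) → AAG (Lys) — missense.
Codon 7: AUU (Ile) → AUG (Met) — missense.
Synonymous: 1 of 7.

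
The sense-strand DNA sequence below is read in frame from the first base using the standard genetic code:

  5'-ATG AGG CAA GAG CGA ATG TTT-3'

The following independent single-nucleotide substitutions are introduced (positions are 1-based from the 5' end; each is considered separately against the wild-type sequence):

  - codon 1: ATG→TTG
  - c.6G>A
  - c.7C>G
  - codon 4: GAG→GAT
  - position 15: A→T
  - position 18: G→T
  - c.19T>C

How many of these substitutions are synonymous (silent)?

Codon 1: ATG (Met) → TTG (Leu) — missense.
Codon 2: AGG (Arg) → AGA (Arg) — synonymous.
Codon 3: CAA (Gln) → GAA (Glu) — missense.
Codon 4: GAG (Glu) → GAT (Asp) — missense.
Codon 5: CGA (Arg) → CGT (Arg) — synonymous.
Codon 6: ATG (Met) → ATT (Ile) — missense.
Codon 7: TTT (Phe) → CTT (Leu) — missense.
Synonymous: 2 of 7.

2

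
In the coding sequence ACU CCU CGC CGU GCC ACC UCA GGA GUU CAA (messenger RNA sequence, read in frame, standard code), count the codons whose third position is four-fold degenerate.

Codon 1 ACU (Thr): third position 4-fold.
Codon 2 CCU (Pro): third position 4-fold.
Codon 3 CGC (Arg): third position 4-fold.
Codon 4 CGU (Arg): third position 4-fold.
Codon 5 GCC (Ala): third position 4-fold.
Codon 6 ACC (Thr): third position 4-fold.
Codon 7 UCA (Ser): third position 4-fold.
Codon 8 GGA (Gly): third position 4-fold.
Codon 9 GUU (Val): third position 4-fold.
Codon 10 CAA (Gln): third position 2-fold.
Four-fold degenerate third positions: 9.

9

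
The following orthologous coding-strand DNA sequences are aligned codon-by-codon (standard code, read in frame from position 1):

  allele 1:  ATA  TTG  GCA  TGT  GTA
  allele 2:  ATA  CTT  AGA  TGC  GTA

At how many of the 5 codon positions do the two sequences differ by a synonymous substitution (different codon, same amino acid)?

Codon 1: ATA Ile / ATA Ile — identical.
Codon 2: TTG Leu / CTT Leu — synonymous.
Codon 3: GCA Ala / AGA Arg — nonsynonymous.
Codon 4: TGT Cys / TGC Cys — synonymous.
Codon 5: GTA Val / GTA Val — identical.
Synonymous differences: 2.

2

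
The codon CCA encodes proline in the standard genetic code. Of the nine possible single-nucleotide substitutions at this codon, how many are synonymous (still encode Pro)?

Position 1: none → 0 synonymous.
Position 2: none → 0 synonymous.
Position 3: CCT, CCC, CCG → 3 synonymous.
Total: 0 + 0 + 3 = 3.

3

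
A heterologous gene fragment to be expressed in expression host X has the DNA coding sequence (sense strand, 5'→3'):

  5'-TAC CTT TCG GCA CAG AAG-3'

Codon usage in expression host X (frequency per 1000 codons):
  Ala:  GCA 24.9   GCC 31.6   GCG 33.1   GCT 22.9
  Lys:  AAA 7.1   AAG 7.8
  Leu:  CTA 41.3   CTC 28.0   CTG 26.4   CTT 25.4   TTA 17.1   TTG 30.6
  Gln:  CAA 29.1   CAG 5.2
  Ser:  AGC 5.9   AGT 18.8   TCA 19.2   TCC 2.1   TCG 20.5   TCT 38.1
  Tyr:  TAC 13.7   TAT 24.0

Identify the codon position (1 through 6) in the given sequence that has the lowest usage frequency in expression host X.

5

Codon 1 TAC (Tyr): 13.7 per 1000.
Codon 2 CTT (Leu): 25.4 per 1000.
Codon 3 TCG (Ser): 20.5 per 1000.
Codon 4 GCA (Ala): 24.9 per 1000.
Codon 5 CAG (Gln): 5.2 per 1000.
Codon 6 AAG (Lys): 7.8 per 1000.
Lowest frequency is 5.2 at codon 5.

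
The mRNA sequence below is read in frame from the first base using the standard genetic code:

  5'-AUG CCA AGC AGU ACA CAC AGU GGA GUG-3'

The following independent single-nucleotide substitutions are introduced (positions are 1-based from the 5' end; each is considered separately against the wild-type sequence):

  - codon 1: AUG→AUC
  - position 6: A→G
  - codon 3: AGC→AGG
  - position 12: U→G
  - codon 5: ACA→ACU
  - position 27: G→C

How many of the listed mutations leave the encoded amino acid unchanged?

3

Codon 1: AUG (Met) → AUC (Ile) — missense.
Codon 2: CCA (Pro) → CCG (Pro) — synonymous.
Codon 3: AGC (Ser) → AGG (Arg) — missense.
Codon 4: AGU (Ser) → AGG (Arg) — missense.
Codon 5: ACA (Thr) → ACU (Thr) — synonymous.
Codon 9: GUG (Val) → GUC (Val) — synonymous.
Synonymous: 3 of 6.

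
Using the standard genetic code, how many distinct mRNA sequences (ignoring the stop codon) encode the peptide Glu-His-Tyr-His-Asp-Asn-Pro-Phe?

512

Glu: 2 codons.
His: 2 codons.
Tyr: 2 codons.
His: 2 codons.
Asp: 2 codons.
Asn: 2 codons.
Pro: 4 codons.
Phe: 2 codons.
2 × 2 × 2 × 2 × 2 × 2 × 4 × 2 = 512.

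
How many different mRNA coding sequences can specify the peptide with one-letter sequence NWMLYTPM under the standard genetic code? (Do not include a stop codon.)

Asn: 2 codons.
Trp: 1 codon.
Met: 1 codon.
Leu: 6 codons.
Tyr: 2 codons.
Thr: 4 codons.
Pro: 4 codons.
Met: 1 codon.
2 × 1 × 1 × 6 × 2 × 4 × 4 × 1 = 384.

384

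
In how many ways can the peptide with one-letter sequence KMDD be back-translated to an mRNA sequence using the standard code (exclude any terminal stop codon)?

Lys: 2 codons.
Met: 1 codon.
Asp: 2 codons.
Asp: 2 codons.
2 × 1 × 2 × 2 = 8.

8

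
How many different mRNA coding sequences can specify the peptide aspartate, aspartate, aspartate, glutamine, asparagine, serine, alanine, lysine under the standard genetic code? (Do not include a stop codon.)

1536

Asp: 2 codons.
Asp: 2 codons.
Asp: 2 codons.
Gln: 2 codons.
Asn: 2 codons.
Ser: 6 codons.
Ala: 4 codons.
Lys: 2 codons.
2 × 2 × 2 × 2 × 2 × 6 × 4 × 2 = 1536.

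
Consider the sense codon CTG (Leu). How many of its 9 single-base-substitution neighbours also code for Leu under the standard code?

Position 1: TTG → 1 synonymous.
Position 2: none → 0 synonymous.
Position 3: CTT, CTC, CTA → 3 synonymous.
Total: 1 + 0 + 3 = 4.

4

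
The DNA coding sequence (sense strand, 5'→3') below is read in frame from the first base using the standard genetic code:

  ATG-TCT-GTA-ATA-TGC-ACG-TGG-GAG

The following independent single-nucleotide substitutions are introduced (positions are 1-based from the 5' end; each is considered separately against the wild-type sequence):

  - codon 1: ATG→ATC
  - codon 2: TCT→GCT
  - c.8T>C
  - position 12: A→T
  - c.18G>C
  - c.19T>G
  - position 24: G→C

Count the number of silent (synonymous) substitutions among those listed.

Codon 1: ATG (Met) → ATC (Ile) — missense.
Codon 2: TCT (Ser) → GCT (Ala) — missense.
Codon 3: GTA (Val) → GCA (Ala) — missense.
Codon 4: ATA (Ile) → ATT (Ile) — synonymous.
Codon 6: ACG (Thr) → ACC (Thr) — synonymous.
Codon 7: TGG (Trp) → GGG (Gly) — missense.
Codon 8: GAG (Glu) → GAC (Asp) — missense.
Synonymous: 2 of 7.

2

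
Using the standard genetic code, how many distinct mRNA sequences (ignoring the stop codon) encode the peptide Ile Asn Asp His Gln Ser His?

576

Ile: 3 codons.
Asn: 2 codons.
Asp: 2 codons.
His: 2 codons.
Gln: 2 codons.
Ser: 6 codons.
His: 2 codons.
3 × 2 × 2 × 2 × 2 × 6 × 2 = 576.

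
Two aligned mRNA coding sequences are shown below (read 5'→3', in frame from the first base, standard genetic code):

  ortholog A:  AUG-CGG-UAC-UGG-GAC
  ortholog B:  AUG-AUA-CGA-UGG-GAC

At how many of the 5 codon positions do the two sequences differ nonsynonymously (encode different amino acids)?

Codon 1: AUG Met / AUG Met — identical.
Codon 2: CGG Arg / AUA Ile — nonsynonymous.
Codon 3: UAC Tyr / CGA Arg — nonsynonymous.
Codon 4: UGG Trp / UGG Trp — identical.
Codon 5: GAC Asp / GAC Asp — identical.
Nonsynonymous differences: 2.

2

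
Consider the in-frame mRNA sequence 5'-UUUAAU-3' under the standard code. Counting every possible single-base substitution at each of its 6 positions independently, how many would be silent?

2

Codon 1 (UUU, Phe): 1 synonymous substitution.
Codon 2 (AAU, Asn): 1 synonymous substitution.
Total: 1 + 1 = 2.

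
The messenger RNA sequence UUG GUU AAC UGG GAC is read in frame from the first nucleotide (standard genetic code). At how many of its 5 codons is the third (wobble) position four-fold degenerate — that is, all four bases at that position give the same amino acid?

Codon 1 UUG (Leu): third position 2-fold.
Codon 2 GUU (Val): third position 4-fold.
Codon 3 AAC (Asn): third position 2-fold.
Codon 4 UGG (Trp): third position 1-fold.
Codon 5 GAC (Asp): third position 2-fold.
Four-fold degenerate third positions: 1.

1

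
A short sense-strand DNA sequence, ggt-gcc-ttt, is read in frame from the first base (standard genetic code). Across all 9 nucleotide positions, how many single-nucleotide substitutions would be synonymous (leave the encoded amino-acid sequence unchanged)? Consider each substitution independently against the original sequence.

7

Codon 1 (GGT, Gly): 3 synonymous substitutions.
Codon 2 (GCC, Ala): 3 synonymous substitutions.
Codon 3 (TTT, Phe): 1 synonymous substitution.
Total: 3 + 3 + 1 = 7.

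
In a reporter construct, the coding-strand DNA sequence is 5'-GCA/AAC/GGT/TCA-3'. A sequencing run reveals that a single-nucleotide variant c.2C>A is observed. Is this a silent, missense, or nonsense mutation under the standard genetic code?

Position 2 falls in codon 1: GCA → Ala.
After the substitution the codon is GAA → Glu.
Ala ≠ Glu, so this is a missense mutation.

missense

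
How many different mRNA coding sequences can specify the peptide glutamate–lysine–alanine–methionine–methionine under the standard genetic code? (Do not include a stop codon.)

16

Glu: 2 codons.
Lys: 2 codons.
Ala: 4 codons.
Met: 1 codon.
Met: 1 codon.
2 × 2 × 4 × 1 × 1 = 16.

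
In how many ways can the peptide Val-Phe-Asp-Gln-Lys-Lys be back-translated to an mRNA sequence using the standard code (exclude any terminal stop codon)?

128

Val: 4 codons.
Phe: 2 codons.
Asp: 2 codons.
Gln: 2 codons.
Lys: 2 codons.
Lys: 2 codons.
4 × 2 × 2 × 2 × 2 × 2 = 128.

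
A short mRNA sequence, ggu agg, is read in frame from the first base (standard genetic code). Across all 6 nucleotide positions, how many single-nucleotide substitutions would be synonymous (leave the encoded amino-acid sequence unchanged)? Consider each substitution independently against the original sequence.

5

Codon 1 (GGU, Gly): 3 synonymous substitutions.
Codon 2 (AGG, Arg): 2 synonymous substitutions.
Total: 3 + 2 = 5.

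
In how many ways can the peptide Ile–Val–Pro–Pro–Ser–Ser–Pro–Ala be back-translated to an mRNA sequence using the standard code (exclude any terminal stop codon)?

Ile: 3 codons.
Val: 4 codons.
Pro: 4 codons.
Pro: 4 codons.
Ser: 6 codons.
Ser: 6 codons.
Pro: 4 codons.
Ala: 4 codons.
3 × 4 × 4 × 4 × 6 × 6 × 4 × 4 = 110592.

110592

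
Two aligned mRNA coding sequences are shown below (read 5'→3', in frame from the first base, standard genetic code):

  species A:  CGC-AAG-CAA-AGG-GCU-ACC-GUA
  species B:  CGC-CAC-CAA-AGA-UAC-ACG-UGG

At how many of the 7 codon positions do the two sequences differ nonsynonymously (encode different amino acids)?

3

Codon 1: CGC Arg / CGC Arg — identical.
Codon 2: AAG Lys / CAC His — nonsynonymous.
Codon 3: CAA Gln / CAA Gln — identical.
Codon 4: AGG Arg / AGA Arg — synonymous.
Codon 5: GCU Ala / UAC Tyr — nonsynonymous.
Codon 6: ACC Thr / ACG Thr — synonymous.
Codon 7: GUA Val / UGG Trp — nonsynonymous.
Nonsynonymous differences: 3.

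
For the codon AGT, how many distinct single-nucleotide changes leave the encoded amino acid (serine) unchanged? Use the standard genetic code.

1

Position 1: none → 0 synonymous.
Position 2: none → 0 synonymous.
Position 3: AGC → 1 synonymous.
Total: 0 + 0 + 1 = 1.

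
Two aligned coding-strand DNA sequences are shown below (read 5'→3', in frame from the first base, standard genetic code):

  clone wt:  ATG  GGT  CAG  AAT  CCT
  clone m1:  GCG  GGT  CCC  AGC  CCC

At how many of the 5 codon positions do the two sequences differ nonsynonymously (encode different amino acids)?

3

Codon 1: ATG Met / GCG Ala — nonsynonymous.
Codon 2: GGT Gly / GGT Gly — identical.
Codon 3: CAG Gln / CCC Pro — nonsynonymous.
Codon 4: AAT Asn / AGC Ser — nonsynonymous.
Codon 5: CCT Pro / CCC Pro — synonymous.
Nonsynonymous differences: 3.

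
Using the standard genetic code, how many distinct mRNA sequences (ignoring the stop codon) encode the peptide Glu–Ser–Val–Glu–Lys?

192

Glu: 2 codons.
Ser: 6 codons.
Val: 4 codons.
Glu: 2 codons.
Lys: 2 codons.
2 × 6 × 4 × 2 × 2 = 192.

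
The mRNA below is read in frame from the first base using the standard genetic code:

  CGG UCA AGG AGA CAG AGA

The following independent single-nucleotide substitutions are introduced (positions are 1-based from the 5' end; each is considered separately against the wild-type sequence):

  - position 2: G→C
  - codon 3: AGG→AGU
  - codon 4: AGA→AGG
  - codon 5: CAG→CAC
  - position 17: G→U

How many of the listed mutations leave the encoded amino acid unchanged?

1

Codon 1: CGG (Arg) → CCG (Pro) — missense.
Codon 3: AGG (Arg) → AGU (Ser) — missense.
Codon 4: AGA (Arg) → AGG (Arg) — synonymous.
Codon 5: CAG (Gln) → CAC (His) — missense.
Codon 6: AGA (Arg) → AUA (Ile) — missense.
Synonymous: 1 of 5.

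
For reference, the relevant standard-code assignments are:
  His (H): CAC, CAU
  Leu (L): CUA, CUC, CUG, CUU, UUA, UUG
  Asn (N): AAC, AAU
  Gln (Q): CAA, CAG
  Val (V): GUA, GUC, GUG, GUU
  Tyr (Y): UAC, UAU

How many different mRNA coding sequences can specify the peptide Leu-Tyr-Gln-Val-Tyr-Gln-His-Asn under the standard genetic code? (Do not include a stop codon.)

1536

Leu: 6 codons.
Tyr: 2 codons.
Gln: 2 codons.
Val: 4 codons.
Tyr: 2 codons.
Gln: 2 codons.
His: 2 codons.
Asn: 2 codons.
6 × 2 × 2 × 4 × 2 × 2 × 2 × 2 = 1536.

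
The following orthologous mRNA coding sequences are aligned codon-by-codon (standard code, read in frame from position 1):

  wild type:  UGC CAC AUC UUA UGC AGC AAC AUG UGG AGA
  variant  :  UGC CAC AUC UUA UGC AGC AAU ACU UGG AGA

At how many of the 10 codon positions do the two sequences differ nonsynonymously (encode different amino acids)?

Codon 1: UGC Cys / UGC Cys — identical.
Codon 2: CAC His / CAC His — identical.
Codon 3: AUC Ile / AUC Ile — identical.
Codon 4: UUA Leu / UUA Leu — identical.
Codon 5: UGC Cys / UGC Cys — identical.
Codon 6: AGC Ser / AGC Ser — identical.
Codon 7: AAC Asn / AAU Asn — synonymous.
Codon 8: AUG Met / ACU Thr — nonsynonymous.
Codon 9: UGG Trp / UGG Trp — identical.
Codon 10: AGA Arg / AGA Arg — identical.
Nonsynonymous differences: 1.

1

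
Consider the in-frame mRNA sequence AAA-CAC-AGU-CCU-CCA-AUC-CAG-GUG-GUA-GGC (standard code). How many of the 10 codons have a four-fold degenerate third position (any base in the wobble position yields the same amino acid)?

Codon 1 AAA (Lys): third position 2-fold.
Codon 2 CAC (His): third position 2-fold.
Codon 3 AGU (Ser): third position 2-fold.
Codon 4 CCU (Pro): third position 4-fold.
Codon 5 CCA (Pro): third position 4-fold.
Codon 6 AUC (Ile): third position 3-fold.
Codon 7 CAG (Gln): third position 2-fold.
Codon 8 GUG (Val): third position 4-fold.
Codon 9 GUA (Val): third position 4-fold.
Codon 10 GGC (Gly): third position 4-fold.
Four-fold degenerate third positions: 5.

5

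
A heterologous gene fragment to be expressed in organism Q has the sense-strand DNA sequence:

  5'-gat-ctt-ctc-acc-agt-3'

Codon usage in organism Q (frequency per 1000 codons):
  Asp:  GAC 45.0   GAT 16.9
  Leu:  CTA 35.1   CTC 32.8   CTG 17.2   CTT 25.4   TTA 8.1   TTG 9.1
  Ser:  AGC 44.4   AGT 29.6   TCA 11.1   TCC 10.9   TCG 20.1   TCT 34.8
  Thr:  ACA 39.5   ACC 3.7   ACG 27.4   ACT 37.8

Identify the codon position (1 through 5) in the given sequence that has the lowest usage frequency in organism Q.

Codon 1 GAT (Asp): 16.9 per 1000.
Codon 2 CTT (Leu): 25.4 per 1000.
Codon 3 CTC (Leu): 32.8 per 1000.
Codon 4 ACC (Thr): 3.7 per 1000.
Codon 5 AGT (Ser): 29.6 per 1000.
Lowest frequency is 3.7 at codon 4.

4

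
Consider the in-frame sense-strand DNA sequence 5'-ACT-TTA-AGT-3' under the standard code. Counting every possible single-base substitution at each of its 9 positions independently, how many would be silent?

6

Codon 1 (ACT, Thr): 3 synonymous substitutions.
Codon 2 (TTA, Leu): 2 synonymous substitutions.
Codon 3 (AGT, Ser): 1 synonymous substitution.
Total: 3 + 2 + 1 = 6.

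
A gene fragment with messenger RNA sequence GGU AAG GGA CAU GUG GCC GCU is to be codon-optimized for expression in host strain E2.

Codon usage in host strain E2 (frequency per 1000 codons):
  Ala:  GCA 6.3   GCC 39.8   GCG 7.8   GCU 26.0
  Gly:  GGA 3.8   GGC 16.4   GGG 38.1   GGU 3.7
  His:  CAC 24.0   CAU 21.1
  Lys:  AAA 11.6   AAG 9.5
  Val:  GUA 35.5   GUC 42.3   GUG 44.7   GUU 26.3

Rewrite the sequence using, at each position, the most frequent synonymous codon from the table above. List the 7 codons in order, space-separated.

GGG AAA GGG CAC GUG GCC GCC

Codon 1 (Gly): best is GGG at 38.1.
Codon 2 (Lys): best is AAA at 11.6.
Codon 3 (Gly): best is GGG at 38.1.
Codon 4 (His): best is CAC at 24.0.
Codon 5 (Val): best is GUG at 44.7.
Codon 6 (Ala): best is GCC at 39.8.
Codon 7 (Ala): best is GCC at 39.8.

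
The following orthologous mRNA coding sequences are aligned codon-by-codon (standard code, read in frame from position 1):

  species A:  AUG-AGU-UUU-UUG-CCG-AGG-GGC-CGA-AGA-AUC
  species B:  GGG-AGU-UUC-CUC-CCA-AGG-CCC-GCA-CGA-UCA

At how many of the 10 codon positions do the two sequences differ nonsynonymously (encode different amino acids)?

4

Codon 1: AUG Met / GGG Gly — nonsynonymous.
Codon 2: AGU Ser / AGU Ser — identical.
Codon 3: UUU Phe / UUC Phe — synonymous.
Codon 4: UUG Leu / CUC Leu — synonymous.
Codon 5: CCG Pro / CCA Pro — synonymous.
Codon 6: AGG Arg / AGG Arg — identical.
Codon 7: GGC Gly / CCC Pro — nonsynonymous.
Codon 8: CGA Arg / GCA Ala — nonsynonymous.
Codon 9: AGA Arg / CGA Arg — synonymous.
Codon 10: AUC Ile / UCA Ser — nonsynonymous.
Nonsynonymous differences: 4.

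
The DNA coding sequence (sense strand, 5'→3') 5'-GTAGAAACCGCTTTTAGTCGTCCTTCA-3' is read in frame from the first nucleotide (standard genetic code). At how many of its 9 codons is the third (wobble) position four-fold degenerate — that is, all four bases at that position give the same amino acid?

Codon 1 GTA (Val): third position 4-fold.
Codon 2 GAA (Glu): third position 2-fold.
Codon 3 ACC (Thr): third position 4-fold.
Codon 4 GCT (Ala): third position 4-fold.
Codon 5 TTT (Phe): third position 2-fold.
Codon 6 AGT (Ser): third position 2-fold.
Codon 7 CGT (Arg): third position 4-fold.
Codon 8 CCT (Pro): third position 4-fold.
Codon 9 TCA (Ser): third position 4-fold.
Four-fold degenerate third positions: 6.

6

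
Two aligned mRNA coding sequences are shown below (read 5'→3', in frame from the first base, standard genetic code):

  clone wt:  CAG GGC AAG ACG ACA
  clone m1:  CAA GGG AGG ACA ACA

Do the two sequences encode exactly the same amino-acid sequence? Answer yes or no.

no

Codon 1: CAG Gln / CAA Gln — synonymous.
Codon 2: GGC Gly / GGG Gly — synonymous.
Codon 3: AAG Lys / AGG Arg — nonsynonymous.
Codon 4: ACG Thr / ACA Thr — synonymous.
Codon 5: ACA Thr / ACA Thr — identical.
Nonsynonymous differences: 1 → different protein.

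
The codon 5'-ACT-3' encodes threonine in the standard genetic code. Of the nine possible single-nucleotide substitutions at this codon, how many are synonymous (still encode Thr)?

Position 1: none → 0 synonymous.
Position 2: none → 0 synonymous.
Position 3: ACC, ACA, ACG → 3 synonymous.
Total: 0 + 0 + 3 = 3.

3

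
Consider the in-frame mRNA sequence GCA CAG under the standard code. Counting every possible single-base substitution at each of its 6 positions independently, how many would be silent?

4

Codon 1 (GCA, Ala): 3 synonymous substitutions.
Codon 2 (CAG, Gln): 1 synonymous substitution.
Total: 3 + 1 = 4.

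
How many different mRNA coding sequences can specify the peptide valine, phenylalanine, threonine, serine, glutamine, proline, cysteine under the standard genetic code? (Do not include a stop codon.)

3072

Val: 4 codons.
Phe: 2 codons.
Thr: 4 codons.
Ser: 6 codons.
Gln: 2 codons.
Pro: 4 codons.
Cys: 2 codons.
4 × 2 × 4 × 6 × 2 × 4 × 2 = 3072.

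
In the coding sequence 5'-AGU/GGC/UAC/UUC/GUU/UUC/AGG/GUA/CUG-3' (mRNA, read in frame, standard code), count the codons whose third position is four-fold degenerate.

4

Codon 1 AGU (Ser): third position 2-fold.
Codon 2 GGC (Gly): third position 4-fold.
Codon 3 UAC (Tyr): third position 2-fold.
Codon 4 UUC (Phe): third position 2-fold.
Codon 5 GUU (Val): third position 4-fold.
Codon 6 UUC (Phe): third position 2-fold.
Codon 7 AGG (Arg): third position 2-fold.
Codon 8 GUA (Val): third position 4-fold.
Codon 9 CUG (Leu): third position 4-fold.
Four-fold degenerate third positions: 4.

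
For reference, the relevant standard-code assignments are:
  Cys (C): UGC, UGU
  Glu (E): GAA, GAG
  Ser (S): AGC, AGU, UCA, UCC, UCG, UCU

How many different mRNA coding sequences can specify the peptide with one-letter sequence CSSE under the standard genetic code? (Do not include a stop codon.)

Cys: 2 codons.
Ser: 6 codons.
Ser: 6 codons.
Glu: 2 codons.
2 × 6 × 6 × 2 = 144.

144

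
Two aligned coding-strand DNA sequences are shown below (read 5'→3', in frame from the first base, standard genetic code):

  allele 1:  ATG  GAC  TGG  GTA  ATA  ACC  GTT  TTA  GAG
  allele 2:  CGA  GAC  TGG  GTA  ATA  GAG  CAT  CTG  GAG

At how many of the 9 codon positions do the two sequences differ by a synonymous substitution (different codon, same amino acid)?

Codon 1: ATG Met / CGA Arg — nonsynonymous.
Codon 2: GAC Asp / GAC Asp — identical.
Codon 3: TGG Trp / TGG Trp — identical.
Codon 4: GTA Val / GTA Val — identical.
Codon 5: ATA Ile / ATA Ile — identical.
Codon 6: ACC Thr / GAG Glu — nonsynonymous.
Codon 7: GTT Val / CAT His — nonsynonymous.
Codon 8: TTA Leu / CTG Leu — synonymous.
Codon 9: GAG Glu / GAG Glu — identical.
Synonymous differences: 1.

1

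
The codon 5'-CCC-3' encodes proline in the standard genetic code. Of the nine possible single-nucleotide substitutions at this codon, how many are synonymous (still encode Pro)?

3

Position 1: none → 0 synonymous.
Position 2: none → 0 synonymous.
Position 3: CCU, CCA, CCG → 3 synonymous.
Total: 0 + 0 + 3 = 3.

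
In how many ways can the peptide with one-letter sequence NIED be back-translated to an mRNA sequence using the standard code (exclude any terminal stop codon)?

24

Asn: 2 codons.
Ile: 3 codons.
Glu: 2 codons.
Asp: 2 codons.
2 × 3 × 2 × 2 = 24.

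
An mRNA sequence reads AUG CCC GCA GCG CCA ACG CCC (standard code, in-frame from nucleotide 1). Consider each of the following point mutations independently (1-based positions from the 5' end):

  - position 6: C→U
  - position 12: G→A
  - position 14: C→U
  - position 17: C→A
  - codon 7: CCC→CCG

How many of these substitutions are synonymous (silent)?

3

Codon 2: CCC (Pro) → CCU (Pro) — synonymous.
Codon 4: GCG (Ala) → GCA (Ala) — synonymous.
Codon 5: CCA (Pro) → CUA (Leu) — missense.
Codon 6: ACG (Thr) → AAG (Lys) — missense.
Codon 7: CCC (Pro) → CCG (Pro) — synonymous.
Synonymous: 3 of 5.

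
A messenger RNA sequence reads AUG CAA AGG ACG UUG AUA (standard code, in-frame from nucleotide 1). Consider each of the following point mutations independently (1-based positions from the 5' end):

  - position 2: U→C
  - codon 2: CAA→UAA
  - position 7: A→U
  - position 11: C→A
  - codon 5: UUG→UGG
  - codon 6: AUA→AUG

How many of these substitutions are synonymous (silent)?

Codon 1: AUG (Met) → ACG (Thr) — missense.
Codon 2: CAA (Gln) → UAA (Stop) — nonsense.
Codon 3: AGG (Arg) → UGG (Trp) — missense.
Codon 4: ACG (Thr) → AAG (Lys) — missense.
Codon 5: UUG (Leu) → UGG (Trp) — missense.
Codon 6: AUA (Ile) → AUG (Met) — missense.
Synonymous: 0 of 6.

0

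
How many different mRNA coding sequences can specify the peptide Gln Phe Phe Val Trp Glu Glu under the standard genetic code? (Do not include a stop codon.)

Gln: 2 codons.
Phe: 2 codons.
Phe: 2 codons.
Val: 4 codons.
Trp: 1 codon.
Glu: 2 codons.
Glu: 2 codons.
2 × 2 × 2 × 4 × 1 × 2 × 2 = 128.

128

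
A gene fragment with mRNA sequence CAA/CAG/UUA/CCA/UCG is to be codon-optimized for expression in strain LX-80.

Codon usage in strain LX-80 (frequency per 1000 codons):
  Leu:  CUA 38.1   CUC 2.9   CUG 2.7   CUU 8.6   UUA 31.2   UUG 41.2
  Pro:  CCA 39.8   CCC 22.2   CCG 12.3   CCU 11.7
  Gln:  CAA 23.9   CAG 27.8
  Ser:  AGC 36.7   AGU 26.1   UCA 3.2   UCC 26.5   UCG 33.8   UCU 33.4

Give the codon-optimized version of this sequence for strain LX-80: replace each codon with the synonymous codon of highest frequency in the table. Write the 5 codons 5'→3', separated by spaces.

Codon 1 (Gln): best is CAG at 27.8.
Codon 2 (Gln): best is CAG at 27.8.
Codon 3 (Leu): best is UUG at 41.2.
Codon 4 (Pro): best is CCA at 39.8.
Codon 5 (Ser): best is AGC at 36.7.

CAG CAG UUG CCA AGC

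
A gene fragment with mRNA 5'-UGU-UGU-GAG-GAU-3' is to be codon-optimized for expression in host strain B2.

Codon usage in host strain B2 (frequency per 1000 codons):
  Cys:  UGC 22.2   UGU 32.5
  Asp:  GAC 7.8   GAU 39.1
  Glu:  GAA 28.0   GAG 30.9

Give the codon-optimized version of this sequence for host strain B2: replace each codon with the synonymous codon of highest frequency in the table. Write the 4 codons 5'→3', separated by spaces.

UGU UGU GAG GAU

Codon 1 (Cys): best is UGU at 32.5.
Codon 2 (Cys): best is UGU at 32.5.
Codon 3 (Glu): best is GAG at 30.9.
Codon 4 (Asp): best is GAU at 39.1.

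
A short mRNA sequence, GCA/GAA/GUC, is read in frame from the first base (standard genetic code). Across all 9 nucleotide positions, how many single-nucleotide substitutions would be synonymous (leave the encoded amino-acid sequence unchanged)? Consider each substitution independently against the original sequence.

Codon 1 (GCA, Ala): 3 synonymous substitutions.
Codon 2 (GAA, Glu): 1 synonymous substitution.
Codon 3 (GUC, Val): 3 synonymous substitutions.
Total: 3 + 1 + 3 = 7.

7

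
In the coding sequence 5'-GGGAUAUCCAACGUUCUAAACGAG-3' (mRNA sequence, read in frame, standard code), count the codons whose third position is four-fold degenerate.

4

Codon 1 GGG (Gly): third position 4-fold.
Codon 2 AUA (Ile): third position 3-fold.
Codon 3 UCC (Ser): third position 4-fold.
Codon 4 AAC (Asn): third position 2-fold.
Codon 5 GUU (Val): third position 4-fold.
Codon 6 CUA (Leu): third position 4-fold.
Codon 7 AAC (Asn): third position 2-fold.
Codon 8 GAG (Glu): third position 2-fold.
Four-fold degenerate third positions: 4.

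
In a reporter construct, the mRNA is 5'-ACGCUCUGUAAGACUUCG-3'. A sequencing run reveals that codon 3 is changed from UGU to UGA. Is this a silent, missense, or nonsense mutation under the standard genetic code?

Position 9 falls in codon 3: UGU → Cys.
After the substitution the codon is UGA → Stop.
The new codon is a stop codon, so this is a nonsense mutation.

nonsense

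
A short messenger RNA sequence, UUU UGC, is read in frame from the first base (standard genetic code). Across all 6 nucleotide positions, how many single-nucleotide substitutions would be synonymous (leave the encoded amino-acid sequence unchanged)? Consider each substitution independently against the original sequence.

Codon 1 (UUU, Phe): 1 synonymous substitution.
Codon 2 (UGC, Cys): 1 synonymous substitution.
Total: 1 + 1 = 2.

2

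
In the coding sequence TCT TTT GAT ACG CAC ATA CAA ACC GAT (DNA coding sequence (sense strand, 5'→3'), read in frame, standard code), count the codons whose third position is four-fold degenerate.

3

Codon 1 TCT (Ser): third position 4-fold.
Codon 2 TTT (Phe): third position 2-fold.
Codon 3 GAT (Asp): third position 2-fold.
Codon 4 ACG (Thr): third position 4-fold.
Codon 5 CAC (His): third position 2-fold.
Codon 6 ATA (Ile): third position 3-fold.
Codon 7 CAA (Gln): third position 2-fold.
Codon 8 ACC (Thr): third position 4-fold.
Codon 9 GAT (Asp): third position 2-fold.
Four-fold degenerate third positions: 3.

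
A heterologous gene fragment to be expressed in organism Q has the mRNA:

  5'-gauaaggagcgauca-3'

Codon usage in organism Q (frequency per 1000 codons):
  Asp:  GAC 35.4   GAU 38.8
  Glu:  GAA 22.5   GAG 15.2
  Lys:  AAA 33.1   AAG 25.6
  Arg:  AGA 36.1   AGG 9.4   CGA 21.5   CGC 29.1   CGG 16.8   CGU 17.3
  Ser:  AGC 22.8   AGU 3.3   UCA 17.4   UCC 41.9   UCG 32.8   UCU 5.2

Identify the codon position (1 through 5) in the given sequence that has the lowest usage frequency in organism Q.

Codon 1 GAU (Asp): 38.8 per 1000.
Codon 2 AAG (Lys): 25.6 per 1000.
Codon 3 GAG (Glu): 15.2 per 1000.
Codon 4 CGA (Arg): 21.5 per 1000.
Codon 5 UCA (Ser): 17.4 per 1000.
Lowest frequency is 15.2 at codon 3.

3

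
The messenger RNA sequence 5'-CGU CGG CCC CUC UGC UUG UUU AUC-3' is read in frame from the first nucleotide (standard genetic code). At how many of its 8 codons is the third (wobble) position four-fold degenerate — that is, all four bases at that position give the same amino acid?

Codon 1 CGU (Arg): third position 4-fold.
Codon 2 CGG (Arg): third position 4-fold.
Codon 3 CCC (Pro): third position 4-fold.
Codon 4 CUC (Leu): third position 4-fold.
Codon 5 UGC (Cys): third position 2-fold.
Codon 6 UUG (Leu): third position 2-fold.
Codon 7 UUU (Phe): third position 2-fold.
Codon 8 AUC (Ile): third position 3-fold.
Four-fold degenerate third positions: 4.

4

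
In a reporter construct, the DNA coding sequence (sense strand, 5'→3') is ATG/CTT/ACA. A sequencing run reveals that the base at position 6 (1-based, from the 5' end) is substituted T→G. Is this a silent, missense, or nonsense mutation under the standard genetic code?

silent

Position 6 falls in codon 2: CTT → Leu.
After the substitution the codon is CTG → Leu.
Both encode Leu, so the change is synonymous.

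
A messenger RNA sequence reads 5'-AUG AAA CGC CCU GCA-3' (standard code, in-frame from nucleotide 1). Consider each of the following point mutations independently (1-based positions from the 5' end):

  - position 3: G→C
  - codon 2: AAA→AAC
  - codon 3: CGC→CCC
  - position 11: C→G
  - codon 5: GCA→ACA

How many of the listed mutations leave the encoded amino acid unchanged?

Codon 1: AUG (Met) → AUC (Ile) — missense.
Codon 2: AAA (Lys) → AAC (Asn) — missense.
Codon 3: CGC (Arg) → CCC (Pro) — missense.
Codon 4: CCU (Pro) → CGU (Arg) — missense.
Codon 5: GCA (Ala) → ACA (Thr) — missense.
Synonymous: 0 of 5.

0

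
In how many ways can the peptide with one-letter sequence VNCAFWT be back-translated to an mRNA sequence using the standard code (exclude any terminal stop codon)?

Val: 4 codons.
Asn: 2 codons.
Cys: 2 codons.
Ala: 4 codons.
Phe: 2 codons.
Trp: 1 codon.
Thr: 4 codons.
4 × 2 × 2 × 4 × 2 × 1 × 4 = 512.

512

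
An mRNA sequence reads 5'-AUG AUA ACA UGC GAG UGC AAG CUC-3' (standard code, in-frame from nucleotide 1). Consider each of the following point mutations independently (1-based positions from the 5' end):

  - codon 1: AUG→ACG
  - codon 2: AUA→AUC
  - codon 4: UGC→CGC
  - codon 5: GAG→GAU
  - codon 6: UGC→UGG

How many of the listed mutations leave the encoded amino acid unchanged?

Codon 1: AUG (Met) → ACG (Thr) — missense.
Codon 2: AUA (Ile) → AUC (Ile) — synonymous.
Codon 4: UGC (Cys) → CGC (Arg) — missense.
Codon 5: GAG (Glu) → GAU (Asp) — missense.
Codon 6: UGC (Cys) → UGG (Trp) — missense.
Synonymous: 1 of 5.

1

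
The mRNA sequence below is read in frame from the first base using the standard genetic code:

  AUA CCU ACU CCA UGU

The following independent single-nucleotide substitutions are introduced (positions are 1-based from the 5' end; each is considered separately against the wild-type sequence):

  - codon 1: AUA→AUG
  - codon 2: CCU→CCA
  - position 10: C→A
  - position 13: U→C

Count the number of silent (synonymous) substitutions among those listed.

1

Codon 1: AUA (Ile) → AUG (Met) — missense.
Codon 2: CCU (Pro) → CCA (Pro) — synonymous.
Codon 4: CCA (Pro) → ACA (Thr) — missense.
Codon 5: UGU (Cys) → CGU (Arg) — missense.
Synonymous: 1 of 4.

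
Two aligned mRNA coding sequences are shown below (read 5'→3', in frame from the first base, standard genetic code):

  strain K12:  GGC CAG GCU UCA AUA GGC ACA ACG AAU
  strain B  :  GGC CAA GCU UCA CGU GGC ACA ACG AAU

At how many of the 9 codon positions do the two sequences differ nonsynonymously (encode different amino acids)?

Codon 1: GGC Gly / GGC Gly — identical.
Codon 2: CAG Gln / CAA Gln — synonymous.
Codon 3: GCU Ala / GCU Ala — identical.
Codon 4: UCA Ser / UCA Ser — identical.
Codon 5: AUA Ile / CGU Arg — nonsynonymous.
Codon 6: GGC Gly / GGC Gly — identical.
Codon 7: ACA Thr / ACA Thr — identical.
Codon 8: ACG Thr / ACG Thr — identical.
Codon 9: AAU Asn / AAU Asn — identical.
Nonsynonymous differences: 1.

1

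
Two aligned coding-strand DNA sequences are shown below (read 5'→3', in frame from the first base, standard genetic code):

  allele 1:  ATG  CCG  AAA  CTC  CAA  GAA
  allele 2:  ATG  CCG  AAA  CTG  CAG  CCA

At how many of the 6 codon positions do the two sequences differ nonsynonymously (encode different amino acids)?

1

Codon 1: ATG Met / ATG Met — identical.
Codon 2: CCG Pro / CCG Pro — identical.
Codon 3: AAA Lys / AAA Lys — identical.
Codon 4: CTC Leu / CTG Leu — synonymous.
Codon 5: CAA Gln / CAG Gln — synonymous.
Codon 6: GAA Glu / CCA Pro — nonsynonymous.
Nonsynonymous differences: 1.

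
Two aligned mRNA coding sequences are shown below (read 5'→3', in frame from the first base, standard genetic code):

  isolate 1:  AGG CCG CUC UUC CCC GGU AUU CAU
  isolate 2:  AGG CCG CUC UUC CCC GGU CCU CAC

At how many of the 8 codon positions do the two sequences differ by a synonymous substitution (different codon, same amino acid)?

Codon 1: AGG Arg / AGG Arg — identical.
Codon 2: CCG Pro / CCG Pro — identical.
Codon 3: CUC Leu / CUC Leu — identical.
Codon 4: UUC Phe / UUC Phe — identical.
Codon 5: CCC Pro / CCC Pro — identical.
Codon 6: GGU Gly / GGU Gly — identical.
Codon 7: AUU Ile / CCU Pro — nonsynonymous.
Codon 8: CAU His / CAC His — synonymous.
Synonymous differences: 1.

1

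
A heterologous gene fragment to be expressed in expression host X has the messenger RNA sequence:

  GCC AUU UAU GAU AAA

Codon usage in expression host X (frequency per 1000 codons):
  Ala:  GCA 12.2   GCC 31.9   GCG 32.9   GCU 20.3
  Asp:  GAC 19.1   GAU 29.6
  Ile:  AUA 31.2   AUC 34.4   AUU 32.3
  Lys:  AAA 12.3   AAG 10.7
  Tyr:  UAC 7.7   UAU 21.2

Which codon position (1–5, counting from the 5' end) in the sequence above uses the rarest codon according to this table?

5

Codon 1 GCC (Ala): 31.9 per 1000.
Codon 2 AUU (Ile): 32.3 per 1000.
Codon 3 UAU (Tyr): 21.2 per 1000.
Codon 4 GAU (Asp): 29.6 per 1000.
Codon 5 AAA (Lys): 12.3 per 1000.
Lowest frequency is 12.3 at codon 5.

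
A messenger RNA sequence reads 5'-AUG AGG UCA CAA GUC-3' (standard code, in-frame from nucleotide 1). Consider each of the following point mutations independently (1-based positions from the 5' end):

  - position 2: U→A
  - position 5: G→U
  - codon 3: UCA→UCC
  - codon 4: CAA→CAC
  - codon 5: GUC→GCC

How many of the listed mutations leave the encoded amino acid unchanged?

1

Codon 1: AUG (Met) → AAG (Lys) — missense.
Codon 2: AGG (Arg) → AUG (Met) — missense.
Codon 3: UCA (Ser) → UCC (Ser) — synonymous.
Codon 4: CAA (Gln) → CAC (His) — missense.
Codon 5: GUC (Val) → GCC (Ala) — missense.
Synonymous: 1 of 5.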